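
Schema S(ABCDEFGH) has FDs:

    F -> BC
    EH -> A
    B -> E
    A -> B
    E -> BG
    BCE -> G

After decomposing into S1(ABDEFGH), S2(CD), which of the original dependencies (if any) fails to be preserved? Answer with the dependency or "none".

Check F → BC: no single fragment contains all of {BCF}, and the restricted closure of {F} across the fragments never reaches {BC}.
EH → A is preserved.
B → E is preserved.
A → B is preserved.
E → BG is preserved.
BCE → G is preserved.

F -> BC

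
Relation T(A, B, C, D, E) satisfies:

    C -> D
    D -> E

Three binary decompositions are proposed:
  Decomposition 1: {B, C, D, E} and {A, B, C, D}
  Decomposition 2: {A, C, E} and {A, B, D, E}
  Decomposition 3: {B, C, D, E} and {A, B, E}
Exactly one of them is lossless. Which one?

Decomposition 1: common = {B, C, D}, closure = {B, C, D, E} → lossless.
Decomposition 2: common = {A, E}, closure = {A, E} → lossy.
Decomposition 3: common = {B, E}, closure = {B, E} → lossy.

Decomposition 1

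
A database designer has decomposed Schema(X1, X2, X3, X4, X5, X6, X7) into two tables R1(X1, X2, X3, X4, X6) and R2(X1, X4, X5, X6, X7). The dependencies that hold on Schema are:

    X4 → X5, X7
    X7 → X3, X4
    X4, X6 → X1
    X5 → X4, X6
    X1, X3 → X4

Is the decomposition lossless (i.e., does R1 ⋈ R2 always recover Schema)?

Yes

Common attributes: R1 ∩ R2 = {X1, X4, X6}.
Closure of {X1, X4, X6}: X4 → X5, X7 applies, adding X5, X7; X7 → X3, X4 applies, adding X3. So (X1, X4, X6)⁺ = {X1, X3, X4, X5, X6, X7}.
This closure contains every attribute of R2, so R1 ∩ R2 → R2. The join is lossless.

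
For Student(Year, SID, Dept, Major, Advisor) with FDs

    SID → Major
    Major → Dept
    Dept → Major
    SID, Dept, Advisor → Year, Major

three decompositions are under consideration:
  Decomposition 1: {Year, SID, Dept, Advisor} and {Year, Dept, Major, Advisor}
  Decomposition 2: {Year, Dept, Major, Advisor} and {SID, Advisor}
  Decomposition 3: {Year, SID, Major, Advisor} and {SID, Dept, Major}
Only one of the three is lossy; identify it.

Decomposition 1: common = {Year, Dept, Advisor}, closure = {Year, Dept, Major, Advisor} → lossless.
Decomposition 2: common = {Advisor}, closure = {Advisor} → lossy.
Decomposition 3: common = {SID, Major}, closure = {SID, Dept, Major} → lossless.

Decomposition 2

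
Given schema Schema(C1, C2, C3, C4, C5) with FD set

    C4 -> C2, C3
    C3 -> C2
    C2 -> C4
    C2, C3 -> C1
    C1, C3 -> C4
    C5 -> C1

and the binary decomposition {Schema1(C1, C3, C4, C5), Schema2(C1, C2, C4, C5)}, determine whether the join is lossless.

Common attributes: Schema1 ∩ Schema2 = {C1, C4, C5}.
Closure of {C1, C4, C5}: C4 → C2, C3 applies, adding C2, C3. So (C1, C4, C5)⁺ = {C1, C2, C3, C4, C5}.
This closure contains every attribute of Schema1, so Schema1 ∩ Schema2 → Schema1. The join is lossless.

Yes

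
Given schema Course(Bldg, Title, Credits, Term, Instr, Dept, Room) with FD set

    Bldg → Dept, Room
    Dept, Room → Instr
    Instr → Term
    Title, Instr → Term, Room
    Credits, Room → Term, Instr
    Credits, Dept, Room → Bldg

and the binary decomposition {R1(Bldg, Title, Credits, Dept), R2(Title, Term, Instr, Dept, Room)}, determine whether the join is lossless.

Common attributes: R1 ∩ R2 = {Title, Dept}.
No dependency enlarges {Title, Dept}, so (Title, Dept)⁺ = {Title, Dept}.
The closure contains neither all of R1 = {Bldg, Title, Credits, Dept} nor all of R2 = {Title, Term, Instr, Dept, Room}, so the common attributes are not a superkey of either fragment. The join is lossy.

No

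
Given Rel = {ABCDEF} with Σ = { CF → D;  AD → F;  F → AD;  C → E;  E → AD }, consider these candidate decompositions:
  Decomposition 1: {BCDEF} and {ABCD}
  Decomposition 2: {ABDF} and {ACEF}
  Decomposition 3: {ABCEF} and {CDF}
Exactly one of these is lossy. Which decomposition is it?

Decomposition 2

Decomposition 1: common = {BCD}, closure = {ABCDEF} → lossless.
Decomposition 2: common = {AF}, closure = {ADF} → lossy.
Decomposition 3: common = {CF}, closure = {ACDEF} → lossless.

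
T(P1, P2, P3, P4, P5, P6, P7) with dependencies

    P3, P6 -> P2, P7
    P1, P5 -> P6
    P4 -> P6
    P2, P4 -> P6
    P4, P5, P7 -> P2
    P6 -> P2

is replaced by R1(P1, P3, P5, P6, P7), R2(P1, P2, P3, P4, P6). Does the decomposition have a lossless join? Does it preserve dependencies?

lossy but dependency-preserving

Lossless test: (P1, P3, P6)⁺ = {P1, P2, P3, P6, P7}, which is a superkey of neither fragment — lossy.
Dependency preservation: P3, P6 → P2, P7; P4, P5, P7 → P2 are not contained in any single fragment, but the restricted closure of each left-hand side across the fragments still reaches the right-hand side; the remaining FDs each lie inside some fragment. All dependencies are preserved.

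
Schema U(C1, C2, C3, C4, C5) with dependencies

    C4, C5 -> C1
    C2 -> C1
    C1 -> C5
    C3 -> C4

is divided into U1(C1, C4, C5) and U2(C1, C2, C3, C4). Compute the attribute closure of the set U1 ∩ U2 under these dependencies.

C1, C4, C5

U1 ∩ U2 = {C1, C4}.
C1 → C5 applies, adding C5
Closure: {C1, C4, C5}.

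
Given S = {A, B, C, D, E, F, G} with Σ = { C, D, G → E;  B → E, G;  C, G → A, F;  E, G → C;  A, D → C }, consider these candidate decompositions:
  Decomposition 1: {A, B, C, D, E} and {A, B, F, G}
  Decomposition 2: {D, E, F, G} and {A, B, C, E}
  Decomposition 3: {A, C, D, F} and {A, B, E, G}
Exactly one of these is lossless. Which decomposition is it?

Decomposition 1

Decomposition 1: common = {A, B}, closure = {A, B, C, E, F, G} → lossless.
Decomposition 2: common = {E}, closure = {E} → lossy.
Decomposition 3: common = {A}, closure = {A} → lossy.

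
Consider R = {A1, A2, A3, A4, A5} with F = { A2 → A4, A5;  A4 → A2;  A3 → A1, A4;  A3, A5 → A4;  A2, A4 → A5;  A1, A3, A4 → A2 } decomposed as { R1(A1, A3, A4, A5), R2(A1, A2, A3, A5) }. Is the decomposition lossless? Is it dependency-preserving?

lossless but not dependency-preserving

Lossless test: (A1, A3, A5)⁺ = {A1, A2, A3, A4, A5}, which contains all of one fragment — lossless.
Dependency preservation: the restricted closure of {A2} across the fragments never reaches {A4, A5}, so A2 → A4, A5 cannot be enforced without a join — not preserved.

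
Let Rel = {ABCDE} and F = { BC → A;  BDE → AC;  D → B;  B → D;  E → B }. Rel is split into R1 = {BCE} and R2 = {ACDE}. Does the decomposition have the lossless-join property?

Yes

Common attributes: R1 ∩ R2 = {CE}.
Closure of {CE}: E → B applies, adding B; BC → A applies, adding A; B → D applies, adding D. So (CE)⁺ = {ABCDE}.
This closure contains every attribute of R1, so R1 ∩ R2 → R1. The join is lossless.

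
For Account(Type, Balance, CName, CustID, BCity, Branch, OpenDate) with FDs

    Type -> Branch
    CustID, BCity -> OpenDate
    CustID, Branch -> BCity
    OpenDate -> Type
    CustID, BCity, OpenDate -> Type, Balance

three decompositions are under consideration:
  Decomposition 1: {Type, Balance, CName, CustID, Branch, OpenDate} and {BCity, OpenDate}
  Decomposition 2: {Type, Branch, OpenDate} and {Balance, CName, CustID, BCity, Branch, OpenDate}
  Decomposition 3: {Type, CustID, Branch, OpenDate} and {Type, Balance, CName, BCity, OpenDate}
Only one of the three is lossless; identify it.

Decomposition 2

Decomposition 1: common = {OpenDate}, closure = {Type, Branch, OpenDate} → lossy.
Decomposition 2: common = {Branch, OpenDate}, closure = {Type, Branch, OpenDate} → lossless.
Decomposition 3: common = {Type, OpenDate}, closure = {Type, Branch, OpenDate} → lossy.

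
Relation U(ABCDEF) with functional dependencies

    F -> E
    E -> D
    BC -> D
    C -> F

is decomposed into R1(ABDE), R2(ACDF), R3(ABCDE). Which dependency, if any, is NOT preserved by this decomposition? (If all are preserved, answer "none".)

F -> E

Check F → E: no single fragment contains all of {EF}, and the restricted closure of {F} across the fragments never reaches {E}.
E → D is preserved.
BC → D is preserved.
C → F is preserved.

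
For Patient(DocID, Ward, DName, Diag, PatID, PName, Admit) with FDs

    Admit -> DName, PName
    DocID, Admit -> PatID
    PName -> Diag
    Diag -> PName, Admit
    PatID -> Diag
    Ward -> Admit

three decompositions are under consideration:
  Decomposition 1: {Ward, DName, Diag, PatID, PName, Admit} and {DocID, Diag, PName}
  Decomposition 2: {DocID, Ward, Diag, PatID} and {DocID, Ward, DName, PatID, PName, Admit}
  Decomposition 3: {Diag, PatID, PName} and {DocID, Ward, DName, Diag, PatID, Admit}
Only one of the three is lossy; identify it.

Decomposition 1: common = {Diag, PName}, closure = {DName, Diag, PName, Admit} → lossy.
Decomposition 2: common = {DocID, Ward, PatID}, closure = {DocID, Ward, DName, Diag, PatID, PName, Admit} → lossless.
Decomposition 3: common = {Diag, PatID}, closure = {DName, Diag, PatID, PName, Admit} → lossless.

Decomposition 1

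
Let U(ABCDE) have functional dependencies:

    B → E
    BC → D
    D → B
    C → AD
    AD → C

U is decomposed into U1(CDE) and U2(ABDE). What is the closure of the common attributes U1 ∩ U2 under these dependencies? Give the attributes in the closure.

BDE

U1 ∩ U2 = {DE}.
D → B applies, adding B
Closure: {BDE}.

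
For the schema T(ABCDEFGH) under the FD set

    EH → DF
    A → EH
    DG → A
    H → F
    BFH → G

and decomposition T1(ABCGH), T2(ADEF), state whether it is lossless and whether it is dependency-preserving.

Lossless test: (A)⁺ = {ADEFH}, which contains all of one fragment — lossless.
Dependency preservation: the restricted closure of {EH} across the fragments never reaches {DF}, so EH → DF cannot be enforced without a join — not preserved.

lossless but not dependency-preserving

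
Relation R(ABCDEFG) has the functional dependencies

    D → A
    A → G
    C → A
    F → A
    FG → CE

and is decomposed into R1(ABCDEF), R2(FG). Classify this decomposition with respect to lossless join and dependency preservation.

lossless but not dependency-preserving

Lossless test: (F)⁺ = {ACEFG}, which contains all of one fragment — lossless.
Dependency preservation: the restricted closure of {A} across the fragments never reaches {G}, so A → G cannot be enforced without a join — not preserved.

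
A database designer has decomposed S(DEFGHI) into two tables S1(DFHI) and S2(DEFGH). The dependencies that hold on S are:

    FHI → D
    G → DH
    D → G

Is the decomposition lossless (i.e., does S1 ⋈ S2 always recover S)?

Common attributes: S1 ∩ S2 = {DFH}.
Closure of {DFH}: D → G applies, adding G. So (DFH)⁺ = {DFGH}.
The closure contains neither all of S1 = {DFHI} nor all of S2 = {DEFGH}, so the common attributes are not a superkey of either fragment. The join is lossy.

No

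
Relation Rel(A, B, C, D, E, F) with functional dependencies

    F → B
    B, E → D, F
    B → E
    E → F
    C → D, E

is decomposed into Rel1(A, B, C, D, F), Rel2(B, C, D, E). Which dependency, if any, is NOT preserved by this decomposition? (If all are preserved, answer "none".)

none

F → B lies within Rel1.
B, E → D, F: restricted closure across fragments reaches D, F.
B → E lies within Rel2.
E → F: restricted closure across fragments reaches F.
C → D, E lies within Rel2.
Every dependency is enforceable on the fragments, so the decomposition is dependency-preserving.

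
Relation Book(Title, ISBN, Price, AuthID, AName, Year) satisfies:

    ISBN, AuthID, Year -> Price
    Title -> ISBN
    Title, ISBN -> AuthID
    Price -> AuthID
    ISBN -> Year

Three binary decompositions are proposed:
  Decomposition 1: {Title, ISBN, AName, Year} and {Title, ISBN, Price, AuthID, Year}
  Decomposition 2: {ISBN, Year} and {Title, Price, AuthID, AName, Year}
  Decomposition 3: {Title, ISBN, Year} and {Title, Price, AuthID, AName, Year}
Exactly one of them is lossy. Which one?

Decomposition 2

Decomposition 1: common = {Title, ISBN, Year}, closure = {Title, ISBN, Price, AuthID, Year} → lossless.
Decomposition 2: common = {Year}, closure = {Year} → lossy.
Decomposition 3: common = {Title, Year}, closure = {Title, ISBN, Price, AuthID, Year} → lossless.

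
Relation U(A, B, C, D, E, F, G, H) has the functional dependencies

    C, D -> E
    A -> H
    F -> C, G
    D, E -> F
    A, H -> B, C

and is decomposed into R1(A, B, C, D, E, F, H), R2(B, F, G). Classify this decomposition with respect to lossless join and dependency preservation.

lossless and dependency-preserving

Lossless test: (B, F)⁺ = {B, C, F, G}, which contains all of one fragment — lossless.
Dependency preservation: F → C, G is not contained in any single fragment, but the restricted closure of its left-hand side across the fragments still reaches the right-hand side; the remaining FDs each lie inside some fragment. All dependencies are preserved.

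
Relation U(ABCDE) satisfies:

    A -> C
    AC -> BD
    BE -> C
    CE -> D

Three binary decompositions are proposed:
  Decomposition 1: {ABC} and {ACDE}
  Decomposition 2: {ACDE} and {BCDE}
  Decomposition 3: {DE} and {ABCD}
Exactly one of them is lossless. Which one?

Decomposition 1

Decomposition 1: common = {AC}, closure = {ABCD} → lossless.
Decomposition 2: common = {CDE}, closure = {CDE} → lossy.
Decomposition 3: common = {D}, closure = {D} → lossy.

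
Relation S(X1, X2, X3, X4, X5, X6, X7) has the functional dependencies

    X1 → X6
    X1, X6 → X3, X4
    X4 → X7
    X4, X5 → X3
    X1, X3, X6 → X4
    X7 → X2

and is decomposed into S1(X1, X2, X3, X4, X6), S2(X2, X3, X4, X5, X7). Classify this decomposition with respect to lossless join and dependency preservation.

Lossless test: (X2, X3, X4)⁺ = {X2, X3, X4, X7}, which is a superkey of neither fragment — lossy.
Dependency preservation: every FD's attributes lie within a single fragment, so each can be enforced locally — preserved.

lossy but dependency-preserving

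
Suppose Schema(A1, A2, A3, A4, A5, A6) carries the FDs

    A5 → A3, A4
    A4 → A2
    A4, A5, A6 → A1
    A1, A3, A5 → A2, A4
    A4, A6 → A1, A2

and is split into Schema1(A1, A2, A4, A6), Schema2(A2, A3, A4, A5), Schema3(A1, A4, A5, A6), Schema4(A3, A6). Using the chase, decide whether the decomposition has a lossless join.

Chase test. Columns are A1, A2, A3, A4, A5, A6; row i has aⱼ where attribute j ∈ Schemai, else bᵢⱼ.
Initial tableau (one row per fragment):
  row 1: a1 a2 b13 a4 b15 a6
  row 2: b21 a2 a3 a4 a5 b26
  row 3: a1 b32 b33 a4 a5 a6
  row 4: b41 b42 a3 b44 b45 a6
Rows 2 and 3 agree on A5; apply A5→A3, A4 and equate their A3, A4 entries.
Rows 1 and 3 agree on A4; apply A4→A2 and equate their A2 entries.
Row 3 is now all distinguished symbols — the join is lossless.

Yes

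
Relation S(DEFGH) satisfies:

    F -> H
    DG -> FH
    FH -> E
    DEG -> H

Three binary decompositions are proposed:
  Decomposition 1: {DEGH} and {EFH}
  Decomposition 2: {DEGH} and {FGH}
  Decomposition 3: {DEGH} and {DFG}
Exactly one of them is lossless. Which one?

Decomposition 3

Decomposition 1: common = {EH}, closure = {EH} → lossy.
Decomposition 2: common = {GH}, closure = {GH} → lossy.
Decomposition 3: common = {DG}, closure = {DEFGH} → lossless.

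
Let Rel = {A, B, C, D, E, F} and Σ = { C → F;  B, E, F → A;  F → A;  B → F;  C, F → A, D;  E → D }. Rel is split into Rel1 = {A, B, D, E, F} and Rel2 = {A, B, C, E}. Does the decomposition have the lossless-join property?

Common attributes: Rel1 ∩ Rel2 = {A, B, E}.
Closure of {A, B, E}: B → F applies, adding F; E → D applies, adding D. So (A, B, E)⁺ = {A, B, D, E, F}.
This closure contains every attribute of Rel1, so Rel1 ∩ Rel2 → Rel1. The join is lossless.

Yes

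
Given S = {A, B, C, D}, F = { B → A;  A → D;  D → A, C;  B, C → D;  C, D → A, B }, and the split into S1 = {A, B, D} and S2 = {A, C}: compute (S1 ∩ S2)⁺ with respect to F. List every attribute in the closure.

A, B, C, D

S1 ∩ S2 = {A}.
A → D applies, adding D
D → A, C applies, adding C
C, D → A, B applies, adding B
Closure: {A, B, C, D}.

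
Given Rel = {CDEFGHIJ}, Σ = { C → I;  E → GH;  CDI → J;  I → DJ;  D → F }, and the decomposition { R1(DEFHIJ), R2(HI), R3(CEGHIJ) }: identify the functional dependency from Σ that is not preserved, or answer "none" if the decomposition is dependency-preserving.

none

C → I lies within R3.
E → GH lies within R3.
CDI → J: restricted closure across fragments reaches J.
I → DJ lies within R1.
D → F lies within R1.
Every dependency is enforceable on the fragments, so the decomposition is dependency-preserving.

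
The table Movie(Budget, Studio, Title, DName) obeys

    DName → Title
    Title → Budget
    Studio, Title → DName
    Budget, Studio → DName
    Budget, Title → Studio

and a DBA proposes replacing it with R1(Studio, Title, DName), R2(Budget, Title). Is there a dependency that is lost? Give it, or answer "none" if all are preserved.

Check Budget, Studio → DName: no single fragment contains all of {Budget, Studio, DName}, and the restricted closure of {Budget, Studio} across the fragments never reaches {DName}.
DName → Title is preserved.
Title → Budget is preserved.
Studio, Title → DName is preserved.
Budget, Title → Studio is preserved.

Budget, Studio → DName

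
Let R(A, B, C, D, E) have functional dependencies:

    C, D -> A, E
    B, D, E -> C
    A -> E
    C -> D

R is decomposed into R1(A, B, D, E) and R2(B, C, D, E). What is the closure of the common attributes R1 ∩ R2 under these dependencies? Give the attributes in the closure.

R1 ∩ R2 = {B, D, E}.
B, D, E → C applies, adding C
C, D → A, E applies, adding A
Closure: {A, B, C, D, E}.

A, B, C, D, E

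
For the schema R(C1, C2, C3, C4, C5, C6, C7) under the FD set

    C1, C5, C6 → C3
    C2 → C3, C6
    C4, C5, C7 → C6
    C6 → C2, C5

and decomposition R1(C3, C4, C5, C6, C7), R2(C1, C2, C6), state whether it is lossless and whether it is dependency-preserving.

lossy but dependency-preserving

Lossless test: (C6)⁺ = {C2, C3, C5, C6}, which is a superkey of neither fragment — lossy.
Dependency preservation: C1, C5, C6 → C3; C2 → C3, C6; C6 → C2, C5 are not contained in any single fragment, but the restricted closure of each left-hand side across the fragments still reaches the right-hand side; the remaining FDs each lie inside some fragment. All dependencies are preserved.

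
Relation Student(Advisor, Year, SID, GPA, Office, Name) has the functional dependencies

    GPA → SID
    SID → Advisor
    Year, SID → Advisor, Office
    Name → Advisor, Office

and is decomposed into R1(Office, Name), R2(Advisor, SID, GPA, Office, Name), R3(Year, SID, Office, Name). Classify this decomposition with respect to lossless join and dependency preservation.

Lossless test (chase): Rows 2 and 3 agree on SID; apply SID→Advisor and equate their Advisor entries. Rows 1 and 2 agree on Name; apply Name→Advisor, Office and equate their Advisor, Office entries. No row becomes fully distinguished — the join is lossy.
Dependency preservation: Year, SID → Advisor, Office is not contained in any single fragment, but the restricted closure of its left-hand side across the fragments still reaches the right-hand side; the remaining FDs each lie inside some fragment. All dependencies are preserved.

lossy but dependency-preserving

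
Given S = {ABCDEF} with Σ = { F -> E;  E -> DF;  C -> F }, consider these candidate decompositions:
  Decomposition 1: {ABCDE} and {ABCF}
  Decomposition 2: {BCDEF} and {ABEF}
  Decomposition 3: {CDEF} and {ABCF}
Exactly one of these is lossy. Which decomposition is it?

Decomposition 2

Decomposition 1: common = {ABC}, closure = {ABCDEF} → lossless.
Decomposition 2: common = {BEF}, closure = {BDEF} → lossy.
Decomposition 3: common = {CF}, closure = {CDEF} → lossless.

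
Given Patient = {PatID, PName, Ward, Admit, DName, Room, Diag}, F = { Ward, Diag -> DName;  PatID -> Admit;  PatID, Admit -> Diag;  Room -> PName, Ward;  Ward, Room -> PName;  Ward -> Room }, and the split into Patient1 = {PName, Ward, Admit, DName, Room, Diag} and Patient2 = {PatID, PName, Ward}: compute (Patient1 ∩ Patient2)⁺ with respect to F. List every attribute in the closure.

PName, Ward, Room

Patient1 ∩ Patient2 = {PName, Ward}.
Ward → Room applies, adding Room
Closure: {PName, Ward, Room}.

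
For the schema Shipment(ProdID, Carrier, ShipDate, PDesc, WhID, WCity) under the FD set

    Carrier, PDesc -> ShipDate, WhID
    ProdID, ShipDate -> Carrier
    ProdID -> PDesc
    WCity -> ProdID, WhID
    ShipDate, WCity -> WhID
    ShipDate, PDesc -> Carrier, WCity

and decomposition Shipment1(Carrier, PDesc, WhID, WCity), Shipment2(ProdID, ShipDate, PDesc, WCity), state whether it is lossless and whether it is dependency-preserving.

lossy and not dependency-preserving

Lossless test: (PDesc, WCity)⁺ = {ProdID, PDesc, WhID, WCity}, which is a superkey of neither fragment — lossy.
Dependency preservation: the restricted closure of {Carrier, PDesc} across the fragments never reaches {ShipDate, WhID}, so Carrier, PDesc → ShipDate, WhID cannot be enforced without a join — not preserved.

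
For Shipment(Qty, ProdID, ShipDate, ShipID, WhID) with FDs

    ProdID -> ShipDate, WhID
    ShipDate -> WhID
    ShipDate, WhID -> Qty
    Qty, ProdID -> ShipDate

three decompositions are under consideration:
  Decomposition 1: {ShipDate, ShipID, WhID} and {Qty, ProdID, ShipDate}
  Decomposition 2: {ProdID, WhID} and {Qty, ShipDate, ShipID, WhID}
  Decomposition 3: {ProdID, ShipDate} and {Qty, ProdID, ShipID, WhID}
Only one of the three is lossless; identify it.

Decomposition 1: common = {ShipDate}, closure = {Qty, ShipDate, WhID} → lossy.
Decomposition 2: common = {WhID}, closure = {WhID} → lossy.
Decomposition 3: common = {ProdID}, closure = {Qty, ProdID, ShipDate, WhID} → lossless.

Decomposition 3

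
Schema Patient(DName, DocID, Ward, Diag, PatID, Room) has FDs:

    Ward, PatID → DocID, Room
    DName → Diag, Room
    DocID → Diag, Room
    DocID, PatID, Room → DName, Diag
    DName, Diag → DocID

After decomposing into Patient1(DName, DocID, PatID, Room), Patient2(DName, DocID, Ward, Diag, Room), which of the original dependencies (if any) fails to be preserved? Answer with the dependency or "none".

Ward, PatID → DocID, Room

Check Ward, PatID → DocID, Room: no single fragment contains all of {DocID, Ward, PatID, Room}, and the restricted closure of {Ward, PatID} across the fragments never reaches {DocID, Room}.
DName → Diag, Room is preserved.
DocID → Diag, Room is preserved.
DocID, PatID, Room → DName, Diag is preserved.
DName, Diag → DocID is preserved.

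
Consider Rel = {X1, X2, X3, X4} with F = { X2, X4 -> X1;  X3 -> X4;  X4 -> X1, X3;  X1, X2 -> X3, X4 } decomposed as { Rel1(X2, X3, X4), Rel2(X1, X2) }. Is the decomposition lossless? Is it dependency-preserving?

lossy and not dependency-preserving

Lossless test: (X2)⁺ = {X2}, which is a superkey of neither fragment — lossy.
Dependency preservation: the restricted closure of {X2, X4} across the fragments never reaches {X1}, so X2, X4 → X1 cannot be enforced without a join — not preserved.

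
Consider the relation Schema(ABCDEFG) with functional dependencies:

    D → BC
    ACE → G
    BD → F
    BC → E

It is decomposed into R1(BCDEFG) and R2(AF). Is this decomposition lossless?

Common attributes: R1 ∩ R2 = {F}.
No dependency enlarges {F}, so (F)⁺ = {F}.
The closure contains neither all of R1 = {BCDEFG} nor all of R2 = {AF}, so the common attributes are not a superkey of either fragment. The join is lossy.

No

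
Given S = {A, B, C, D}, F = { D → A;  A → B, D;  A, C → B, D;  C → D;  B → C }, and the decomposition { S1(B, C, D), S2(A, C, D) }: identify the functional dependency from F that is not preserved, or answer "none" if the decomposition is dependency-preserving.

D → A lies within S2.
A → B, D: restricted closure across fragments reaches B, D.
A, C → B, D: restricted closure across fragments reaches B, D.
C → D lies within S1.
B → C lies within S1.
Every dependency is enforceable on the fragments, so the decomposition is dependency-preserving.

none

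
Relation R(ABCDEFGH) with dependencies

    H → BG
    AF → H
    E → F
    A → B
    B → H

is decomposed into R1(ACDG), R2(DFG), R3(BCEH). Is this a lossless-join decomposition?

Chase test. Columns are ABCDEFGH; row i has aⱼ where attribute j ∈ Ri, else bᵢⱼ.
Initial tableau (one row per fragment):
  row 1: a1 b12 a3 a4 b15 b16 a7 b18
  row 2: b21 b22 b23 a4 b25 a6 a7 b28
  row 3: b31 a2 a3 b34 a5 b36 b37 a8
No row becomes fully distinguished — the join is lossy.

No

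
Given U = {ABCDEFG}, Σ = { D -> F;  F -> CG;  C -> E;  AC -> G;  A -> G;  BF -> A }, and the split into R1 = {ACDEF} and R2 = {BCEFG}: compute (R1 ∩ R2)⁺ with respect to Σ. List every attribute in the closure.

CEFG

R1 ∩ R2 = {CEF}.
F → CG applies, adding G
Closure: {CEFG}.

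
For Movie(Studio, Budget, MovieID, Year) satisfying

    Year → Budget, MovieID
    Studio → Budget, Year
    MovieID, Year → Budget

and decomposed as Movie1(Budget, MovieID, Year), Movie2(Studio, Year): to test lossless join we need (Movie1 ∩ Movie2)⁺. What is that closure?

Budget, MovieID, Year

Movie1 ∩ Movie2 = {Year}.
Year → Budget, MovieID applies, adding Budget, MovieID
Closure: {Budget, MovieID, Year}.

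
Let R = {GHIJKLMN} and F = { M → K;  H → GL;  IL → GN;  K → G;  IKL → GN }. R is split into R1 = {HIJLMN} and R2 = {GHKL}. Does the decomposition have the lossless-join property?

No

Common attributes: R1 ∩ R2 = {HL}.
Closure of {HL}: H → GL applies, adding G. So (HL)⁺ = {GHL}.
The closure contains neither all of R1 = {HIJLMN} nor all of R2 = {GHKL}, so the common attributes are not a superkey of either fragment. The join is lossy.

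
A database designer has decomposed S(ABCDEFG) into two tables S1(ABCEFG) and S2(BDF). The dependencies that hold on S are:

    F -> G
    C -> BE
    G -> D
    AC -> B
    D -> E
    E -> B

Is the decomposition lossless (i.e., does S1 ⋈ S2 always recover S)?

Common attributes: S1 ∩ S2 = {BF}.
Closure of {BF}: F → G applies, adding G; G → D applies, adding D; D → E applies, adding E. So (BF)⁺ = {BDEFG}.
This closure contains every attribute of S2, so S1 ∩ S2 → S2. The join is lossless.

Yes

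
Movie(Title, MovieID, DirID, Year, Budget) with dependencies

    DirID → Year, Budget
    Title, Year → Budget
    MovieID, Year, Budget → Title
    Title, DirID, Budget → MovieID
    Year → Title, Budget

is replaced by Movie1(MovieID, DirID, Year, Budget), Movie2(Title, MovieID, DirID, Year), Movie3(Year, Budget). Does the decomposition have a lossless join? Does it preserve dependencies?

lossless and dependency-preserving

Lossless test (chase): Rows 1 and 2 agree on DirID; apply DirID→Year, Budget and equate their Year, Budget entries. Rows 1 and 2 agree on MovieID, Year, Budget; apply MovieID, Year, Budget→Title and equate their Title entries. Rows 1 and 3 agree on Year; apply Year→Title, Budget and equate their Title, Budget entries. Row 1 is now all distinguished symbols — the join is lossless.
Dependency preservation: Title, Year → Budget; MovieID, Year, Budget → Title; Title, DirID, Budget → MovieID; Year → Title, Budget are not contained in any single fragment, but the restricted closure of each left-hand side across the fragments still reaches the right-hand side; the remaining FDs each lie inside some fragment. All dependencies are preserved.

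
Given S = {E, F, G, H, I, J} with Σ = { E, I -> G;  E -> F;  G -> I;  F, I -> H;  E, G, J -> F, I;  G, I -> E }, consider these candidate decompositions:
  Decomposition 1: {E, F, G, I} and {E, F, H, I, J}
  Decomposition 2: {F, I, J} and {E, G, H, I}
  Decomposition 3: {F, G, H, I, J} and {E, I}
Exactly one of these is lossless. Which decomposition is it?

Decomposition 1

Decomposition 1: common = {E, F, I}, closure = {E, F, G, H, I} → lossless.
Decomposition 2: common = {I}, closure = {I} → lossy.
Decomposition 3: common = {I}, closure = {I} → lossy.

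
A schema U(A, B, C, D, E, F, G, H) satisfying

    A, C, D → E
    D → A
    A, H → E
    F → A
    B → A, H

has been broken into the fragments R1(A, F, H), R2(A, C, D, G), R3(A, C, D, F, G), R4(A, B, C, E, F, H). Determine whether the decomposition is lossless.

Chase test. Columns are A, B, C, D, E, F, G, H; row i has aⱼ where attribute j ∈ Ri, else bᵢⱼ.
Initial tableau (one row per fragment):
  row 1: a1 b12 b13 b14 b15 a6 b17 a8
  row 2: a1 b22 a3 a4 b25 b26 a7 b28
  row 3: a1 b32 a3 a4 b35 a6 a7 b38
  row 4: a1 a2 a3 b44 a5 a6 b47 a8
Rows 2 and 3 agree on A, C, D; apply A, C, D→E and equate their E entries.
Rows 1 and 4 agree on A, H; apply A, H→E and equate their E entries.
No row becomes fully distinguished — the join is lossy.

No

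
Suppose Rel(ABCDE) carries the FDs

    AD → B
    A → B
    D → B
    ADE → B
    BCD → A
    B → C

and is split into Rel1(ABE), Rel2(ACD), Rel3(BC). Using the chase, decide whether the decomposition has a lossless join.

No

Chase test. Columns are ABCDE; row i has aⱼ where attribute j ∈ Reli, else bᵢⱼ.
Initial tableau (one row per fragment):
  row 1: a1 a2 b13 b14 a5
  row 2: a1 b22 a3 a4 b25
  row 3: b31 a2 a3 b34 b35
Rows 1 and 2 agree on A; apply A→B and equate their B entries.
Rows 1 and 2 agree on B; apply B→C and equate their C entries.
No row becomes fully distinguished — the join is lossy.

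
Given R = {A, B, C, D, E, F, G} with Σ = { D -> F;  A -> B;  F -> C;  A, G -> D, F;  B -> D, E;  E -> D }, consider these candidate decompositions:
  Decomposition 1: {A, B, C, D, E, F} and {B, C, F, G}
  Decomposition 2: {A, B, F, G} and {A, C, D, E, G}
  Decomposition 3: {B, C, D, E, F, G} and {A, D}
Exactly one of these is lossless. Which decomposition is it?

Decomposition 2

Decomposition 1: common = {B, C, F}, closure = {B, C, D, E, F} → lossy.
Decomposition 2: common = {A, G}, closure = {A, B, C, D, E, F, G} → lossless.
Decomposition 3: common = {D}, closure = {C, D, F} → lossy.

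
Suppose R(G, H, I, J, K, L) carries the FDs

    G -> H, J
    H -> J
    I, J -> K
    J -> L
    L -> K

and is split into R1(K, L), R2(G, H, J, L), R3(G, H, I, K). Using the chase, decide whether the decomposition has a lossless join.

Chase test. Columns are G, H, I, J, K, L; row i has aⱼ where attribute j ∈ Ri, else bᵢⱼ.
Initial tableau (one row per fragment):
  row 1: b11 b12 b13 b14 a5 a6
  row 2: a1 a2 b23 a4 b25 a6
  row 3: a1 a2 a3 b34 a5 b36
Rows 2 and 3 agree on G; apply G→H, J and equate their H, J entries.
Rows 2 and 3 agree on J; apply J→L and equate their L entries.
Rows 1 and 2 agree on L; apply L→K and equate their K entries.
Row 3 is now all distinguished symbols — the join is lossless.

Yes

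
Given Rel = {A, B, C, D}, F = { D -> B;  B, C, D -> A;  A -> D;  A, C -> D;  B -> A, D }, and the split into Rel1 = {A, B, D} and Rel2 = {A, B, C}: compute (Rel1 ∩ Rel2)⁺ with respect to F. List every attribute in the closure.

A, B, D

Rel1 ∩ Rel2 = {A, B}.
A → D applies, adding D
Closure: {A, B, D}.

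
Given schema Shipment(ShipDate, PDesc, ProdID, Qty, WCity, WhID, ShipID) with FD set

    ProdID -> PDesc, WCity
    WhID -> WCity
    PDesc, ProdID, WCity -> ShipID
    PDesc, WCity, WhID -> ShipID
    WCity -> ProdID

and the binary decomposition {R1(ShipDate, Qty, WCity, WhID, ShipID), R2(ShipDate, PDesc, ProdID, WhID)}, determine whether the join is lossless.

Common attributes: R1 ∩ R2 = {ShipDate, WhID}.
Closure of {ShipDate, WhID}: WhID → WCity applies, adding WCity; WCity → ProdID applies, adding ProdID; ProdID → PDesc, WCity applies, adding PDesc; PDesc, ProdID, WCity → ShipID applies, adding ShipID. So (ShipDate, WhID)⁺ = {ShipDate, PDesc, ProdID, WCity, WhID, ShipID}.
This closure contains every attribute of R2, so R1 ∩ R2 → R2. The join is lossless.

Yes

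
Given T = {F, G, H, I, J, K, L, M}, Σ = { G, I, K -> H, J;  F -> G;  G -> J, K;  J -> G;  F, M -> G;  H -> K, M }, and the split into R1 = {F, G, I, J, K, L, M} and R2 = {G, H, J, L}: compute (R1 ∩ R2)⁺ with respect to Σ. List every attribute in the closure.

R1 ∩ R2 = {G, J, L}.
G → J, K applies, adding K
Closure: {G, J, K, L}.

G, J, K, L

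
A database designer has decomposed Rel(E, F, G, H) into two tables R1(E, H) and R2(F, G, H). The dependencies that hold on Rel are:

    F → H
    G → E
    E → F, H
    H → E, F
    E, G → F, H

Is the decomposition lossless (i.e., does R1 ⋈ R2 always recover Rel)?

Common attributes: R1 ∩ R2 = {H}.
Closure of {H}: H → E, F applies, adding E, F. So (H)⁺ = {E, F, H}.
This closure contains every attribute of R1, so R1 ∩ R2 → R1. The join is lossless.

Yes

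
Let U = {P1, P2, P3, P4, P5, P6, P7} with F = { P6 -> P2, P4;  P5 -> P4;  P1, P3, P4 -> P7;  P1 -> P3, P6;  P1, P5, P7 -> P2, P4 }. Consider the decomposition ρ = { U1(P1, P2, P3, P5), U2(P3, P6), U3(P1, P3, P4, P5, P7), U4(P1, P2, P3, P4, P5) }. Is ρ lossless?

No

Chase test. Columns are P1, P2, P3, P4, P5, P6, P7; row i has aⱼ where attribute j ∈ Ui, else bᵢⱼ.
Initial tableau (one row per fragment):
  row 1: a1 a2 a3 b14 a5 b16 b17
  row 2: b21 b22 a3 b24 b25 a6 b27
  row 3: a1 b32 a3 a4 a5 b36 a7
  row 4: a1 a2 a3 a4 a5 b46 b47
Rows 1 and 3 agree on P5; apply P5→P4 and equate their P4 entries.
Rows 1 and 3 agree on P1, P3, P4; apply P1, P3, P4→P7 and equate their P7 entries.
Rows 1 and 4 agree on P1, P3, P4; apply P1, P3, P4→P7 and equate their P7 entries.
Rows 1 and 3 agree on P1; apply P1→P3, P6 and equate their P3, P6 entries.
Rows 1 and 4 agree on P1; apply P1→P3, P6 and equate their P3, P6 entries.
Rows 1 and 3 agree on P1, P5, P7; apply P1, P5, P7→P2, P4 and equate their P2, P4 entries.
No row becomes fully distinguished — the join is lossy.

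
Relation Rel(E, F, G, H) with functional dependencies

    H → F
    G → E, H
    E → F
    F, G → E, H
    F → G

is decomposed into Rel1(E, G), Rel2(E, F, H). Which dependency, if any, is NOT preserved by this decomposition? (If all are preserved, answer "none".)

none

H → F lies within Rel2.
G → E, H: restricted closure across fragments reaches E, H.
E → F lies within Rel2.
F, G → E, H: restricted closure across fragments reaches E, H.
F → G: restricted closure across fragments reaches G.
Every dependency is enforceable on the fragments, so the decomposition is dependency-preserving.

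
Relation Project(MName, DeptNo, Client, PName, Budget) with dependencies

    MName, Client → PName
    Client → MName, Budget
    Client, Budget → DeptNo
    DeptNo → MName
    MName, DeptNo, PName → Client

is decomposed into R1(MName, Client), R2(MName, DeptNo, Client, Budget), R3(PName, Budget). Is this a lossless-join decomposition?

No

Chase test. Columns are MName, DeptNo, Client, PName, Budget; row i has aⱼ where attribute j ∈ Ri, else bᵢⱼ.
Initial tableau (one row per fragment):
  row 1: a1 b12 a3 b14 b15
  row 2: a1 a2 a3 b24 a5
  row 3: b31 b32 b33 a4 a5
Rows 1 and 2 agree on MName, Client; apply MName, Client→PName and equate their PName entries.
Rows 1 and 2 agree on Client; apply Client→MName, Budget and equate their MName, Budget entries.
Rows 1 and 2 agree on Client, Budget; apply Client, Budget→DeptNo and equate their DeptNo entries.
No row becomes fully distinguished — the join is lossy.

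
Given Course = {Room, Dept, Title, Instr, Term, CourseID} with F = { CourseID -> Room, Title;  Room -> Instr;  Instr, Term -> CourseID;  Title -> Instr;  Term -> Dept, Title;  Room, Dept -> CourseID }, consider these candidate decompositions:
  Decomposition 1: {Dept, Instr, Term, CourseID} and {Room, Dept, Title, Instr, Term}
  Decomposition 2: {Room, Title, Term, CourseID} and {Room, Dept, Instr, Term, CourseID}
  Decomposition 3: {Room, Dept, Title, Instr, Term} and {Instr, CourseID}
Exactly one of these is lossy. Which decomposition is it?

Decomposition 1: common = {Dept, Instr, Term}, closure = {Room, Dept, Title, Instr, Term, CourseID} → lossless.
Decomposition 2: common = {Room, Term, CourseID}, closure = {Room, Dept, Title, Instr, Term, CourseID} → lossless.
Decomposition 3: common = {Instr}, closure = {Instr} → lossy.

Decomposition 3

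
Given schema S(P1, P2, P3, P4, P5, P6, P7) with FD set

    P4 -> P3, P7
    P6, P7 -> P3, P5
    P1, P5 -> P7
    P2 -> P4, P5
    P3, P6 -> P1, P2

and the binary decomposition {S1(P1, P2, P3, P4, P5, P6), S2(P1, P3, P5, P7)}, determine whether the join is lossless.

Yes

Common attributes: S1 ∩ S2 = {P1, P3, P5}.
Closure of {P1, P3, P5}: P1, P5 → P7 applies, adding P7. So (P1, P3, P5)⁺ = {P1, P3, P5, P7}.
This closure contains every attribute of S2, so S1 ∩ S2 → S2. The join is lossless.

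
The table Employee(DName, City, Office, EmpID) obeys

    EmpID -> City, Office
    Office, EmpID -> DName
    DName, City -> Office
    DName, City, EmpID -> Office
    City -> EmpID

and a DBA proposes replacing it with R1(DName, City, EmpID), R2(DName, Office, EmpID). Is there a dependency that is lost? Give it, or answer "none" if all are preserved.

EmpID → City, Office: restricted closure across fragments reaches City, Office.
Office, EmpID → DName lies within R2.
DName, City → Office: restricted closure across fragments reaches Office.
DName, City, EmpID → Office: restricted closure across fragments reaches Office.
City → EmpID lies within R1.
Every dependency is enforceable on the fragments, so the decomposition is dependency-preserving.

none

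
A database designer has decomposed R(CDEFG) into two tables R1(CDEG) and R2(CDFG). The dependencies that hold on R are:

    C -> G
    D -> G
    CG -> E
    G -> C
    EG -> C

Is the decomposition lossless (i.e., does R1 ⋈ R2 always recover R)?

Yes

Common attributes: R1 ∩ R2 = {CDG}.
Closure of {CDG}: CG → E applies, adding E. So (CDG)⁺ = {CDEG}.
This closure contains every attribute of R1, so R1 ∩ R2 → R1. The join is lossless.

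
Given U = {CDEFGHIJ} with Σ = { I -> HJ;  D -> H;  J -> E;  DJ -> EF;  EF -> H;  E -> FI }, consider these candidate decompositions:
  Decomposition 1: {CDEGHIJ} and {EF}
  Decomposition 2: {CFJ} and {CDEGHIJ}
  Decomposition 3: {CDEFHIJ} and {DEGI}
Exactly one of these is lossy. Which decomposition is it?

Decomposition 1: common = {E}, closure = {EFHIJ} → lossless.
Decomposition 2: common = {CJ}, closure = {CEFHIJ} → lossless.
Decomposition 3: common = {DEI}, closure = {DEFHIJ} → lossy.

Decomposition 3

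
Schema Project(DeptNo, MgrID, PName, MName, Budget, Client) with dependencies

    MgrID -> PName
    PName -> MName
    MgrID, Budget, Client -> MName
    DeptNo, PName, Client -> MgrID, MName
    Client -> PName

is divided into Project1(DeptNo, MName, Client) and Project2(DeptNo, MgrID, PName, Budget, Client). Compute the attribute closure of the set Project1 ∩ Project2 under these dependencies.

Project1 ∩ Project2 = {DeptNo, Client}.
Client → PName applies, adding PName
PName → MName applies, adding MName
DeptNo, PName, Client → MgrID, MName applies, adding MgrID
Closure: {DeptNo, MgrID, PName, MName, Client}.

DeptNo, MgrID, PName, MName, Client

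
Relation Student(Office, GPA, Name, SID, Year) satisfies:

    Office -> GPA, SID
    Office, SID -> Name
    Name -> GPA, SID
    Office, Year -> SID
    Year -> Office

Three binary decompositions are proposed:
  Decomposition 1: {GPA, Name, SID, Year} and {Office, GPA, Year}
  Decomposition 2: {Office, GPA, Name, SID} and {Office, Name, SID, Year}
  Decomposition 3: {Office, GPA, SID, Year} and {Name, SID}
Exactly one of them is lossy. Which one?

Decomposition 1: common = {GPA, Year}, closure = {Office, GPA, Name, SID, Year} → lossless.
Decomposition 2: common = {Office, Name, SID}, closure = {Office, GPA, Name, SID} → lossless.
Decomposition 3: common = {SID}, closure = {SID} → lossy.

Decomposition 3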